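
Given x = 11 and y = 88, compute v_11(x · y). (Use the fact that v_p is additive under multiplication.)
v_11(968) = 2

v_p(x) = 1 (factor: 11 = 11^1 · 1); v_p(y) = 1 (factor: 88 = 11^1 · 8). Additivity: v_p(xy) = v_p(x) + v_p(y) = 1 + 1 = 2. (Direct check: xy = 968 = 11^2 · (8).)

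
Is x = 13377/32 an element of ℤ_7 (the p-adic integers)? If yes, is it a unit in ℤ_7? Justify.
x ∈ ℤ_7 but not a unit; v_7(x) = 3 > 0

ℤ_7 = {x ∈ ℚ_7 : v_7(x) ≥ 0} and ℤ_7^× = {x ∈ ℤ_7 : v_7(x) = 0}. Here v_7(13377/32) = v_7(num) − v_7(den) = 3; compare against these criteria.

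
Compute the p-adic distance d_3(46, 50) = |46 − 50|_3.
d_3(46, 50) = 1

Step 1 — x − y = 46 − 50 = -4. Step 2 — v_3(-4) = 0 (factor: -4 = −(3^0 · 4); the sign does not affect v_p). Step 3 — |x − y|_3 = 3^{0} = 1.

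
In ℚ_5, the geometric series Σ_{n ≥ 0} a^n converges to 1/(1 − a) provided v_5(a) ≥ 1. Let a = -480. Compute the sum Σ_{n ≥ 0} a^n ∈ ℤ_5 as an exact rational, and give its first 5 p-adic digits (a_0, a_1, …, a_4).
Σ a^n = 1/(1 − a) = 1/481;  first 5 digits = (1, 4, 1, 3, 1)

v_5(a) = 1 ≥ 1, so the series converges in ℤ_5 to 1/(1 − a) = 1/(1 − (-480)) = 1/481. Expand this rational in ℤ_5: compute digits iteratively via d_i = x_i mod 5, x_{i+1} = (x_i − d_i)/5. The first 5 digits are (1, 4, 1, 3, 1).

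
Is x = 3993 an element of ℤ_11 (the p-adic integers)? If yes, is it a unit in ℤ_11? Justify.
x ∈ ℤ_11 but not a unit; v_11(x) = 3 > 0

ℤ_11 = {x ∈ ℚ_11 : v_11(x) ≥ 0} and ℤ_11^× = {x ∈ ℤ_11 : v_11(x) = 0}. Here v_11(3993) = v_11(num) − v_11(den) = 3; compare against these criteria.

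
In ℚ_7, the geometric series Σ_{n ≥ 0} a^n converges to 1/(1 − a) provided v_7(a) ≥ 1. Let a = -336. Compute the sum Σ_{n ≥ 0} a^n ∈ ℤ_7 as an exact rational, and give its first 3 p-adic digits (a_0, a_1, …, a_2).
Σ a^n = 1/(1 − a) = 1/337;  first 3 digits = (1, 1, 1)

v_7(a) = 1 ≥ 1, so the series converges in ℤ_7 to 1/(1 − a) = 1/(1 − (-336)) = 1/337. Expand this rational in ℤ_7: compute digits iteratively via d_i = x_i mod 7, x_{i+1} = (x_i − d_i)/7. The first 3 digits are (1, 1, 1).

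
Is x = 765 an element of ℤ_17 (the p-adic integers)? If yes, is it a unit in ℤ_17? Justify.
x ∈ ℤ_17 but not a unit; v_17(x) = 1 > 0

ℤ_17 = {x ∈ ℚ_17 : v_17(x) ≥ 0} and ℤ_17^× = {x ∈ ℤ_17 : v_17(x) = 0}. Here v_17(765) = v_17(num) − v_17(den) = 1; compare against these criteria.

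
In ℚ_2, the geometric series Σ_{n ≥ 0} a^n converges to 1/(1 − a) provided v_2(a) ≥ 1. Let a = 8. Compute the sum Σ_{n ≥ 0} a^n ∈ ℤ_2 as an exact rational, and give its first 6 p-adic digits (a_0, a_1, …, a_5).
Σ a^n = 1/(1 − a) = -1/7;  first 6 digits = (1, 0, 0, 1, 0, 0)

v_2(a) = 3 ≥ 1, so the series converges in ℤ_2 to 1/(1 − a) = 1/(1 − 8) = -1/7. Expand this rational in ℤ_2: compute digits iteratively via d_i = x_i mod 2, x_{i+1} = (x_i − d_i)/2. The first 6 digits are (1, 0, 0, 1, 0, 0).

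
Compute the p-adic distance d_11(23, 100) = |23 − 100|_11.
d_11(23, 100) = 1/11

Step 1 — x − y = 23 − 100 = -77. Step 2 — v_11(-77) = 1 (factor: -77 = −(11^1 · 7); the sign does not affect v_p). Step 3 — |x − y|_11 = 11^{-1} = 1/11.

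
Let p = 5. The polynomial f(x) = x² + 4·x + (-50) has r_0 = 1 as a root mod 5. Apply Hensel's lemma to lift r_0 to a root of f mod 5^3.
r_2 = 46 (mod 125)

Hensel: r_{i+1} = r_i − f(r_i)·(f′(r_i))^{-1} mod 5^{i+2}, f′(x) = 2x + 4. Iterate:
  r_0 = 1 (mod 5)
  r_1 = 21 (mod 25)
  r_2 = 46 (mod 125)
Final: r = 46 satisfies f(r) ≡ 0 mod 5^3.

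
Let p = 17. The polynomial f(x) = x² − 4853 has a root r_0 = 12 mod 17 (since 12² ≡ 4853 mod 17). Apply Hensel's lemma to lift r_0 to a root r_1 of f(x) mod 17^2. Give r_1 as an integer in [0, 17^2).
r_1 = 148 (mod 289)

Hensel's recurrence: r_{i+1} = r_i − f(r_i)·(f′(r_i))^{-1} mod 17^{i+2}, with f′(x) = 2x. Iterate:
  r_0 = 12 (mod 17)
  r_1 = 148 (mod 289)
Final: r_1 = 148, and one checks f(r_1) ≡ 0 mod 17^2.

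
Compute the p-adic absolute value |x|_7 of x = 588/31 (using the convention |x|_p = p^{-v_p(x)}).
|588/31|_7 = 1/49

Step 1 — compute v_7(x) by factoring powers of 7 out of the numerator and denominator: v_7(588/31) = 2. Step 2 — apply |x|_p = p^{-v_p(x)} = 7^{-2} = 1/49.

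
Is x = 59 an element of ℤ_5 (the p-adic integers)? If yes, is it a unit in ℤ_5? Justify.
x ∈ ℤ_5^× (unit); v_5(x) = 0

ℤ_5 = {x ∈ ℚ_5 : v_5(x) ≥ 0} and ℤ_5^× = {x ∈ ℤ_5 : v_5(x) = 0}. Here v_5(59) = v_5(num) − v_5(den) = 0; compare against these criteria.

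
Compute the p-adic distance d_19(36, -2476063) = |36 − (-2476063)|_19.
d_19(36, -2476063) = 1/2476099

Step 1 — x − y = 36 − (-2476063) = 2476099. Step 2 — v_19(2476099) = 5 (factor: 2476099 = (19^5 · 1); the sign does not affect v_p). Step 3 — |x − y|_19 = 19^{-5} = 1/2476099.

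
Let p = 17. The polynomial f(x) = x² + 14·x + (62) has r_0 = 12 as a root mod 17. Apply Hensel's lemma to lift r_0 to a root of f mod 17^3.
r_2 = 63 (mod 4913)

Hensel: r_{i+1} = r_i − f(r_i)·(f′(r_i))^{-1} mod 17^{i+2}, f′(x) = 2x + 14. Iterate:
  r_0 = 12 (mod 17)
  r_1 = 63 (mod 289)
  r_2 = 63 (mod 4913)
Final: r = 63 satisfies f(r) ≡ 0 mod 17^3.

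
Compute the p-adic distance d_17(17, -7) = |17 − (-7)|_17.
d_17(17, -7) = 1

Step 1 — x − y = 17 − (-7) = 24. Step 2 — v_17(24) = 0 (factor: 24 = (17^0 · 24); the sign does not affect v_p). Step 3 — |x − y|_17 = 17^{0} = 1.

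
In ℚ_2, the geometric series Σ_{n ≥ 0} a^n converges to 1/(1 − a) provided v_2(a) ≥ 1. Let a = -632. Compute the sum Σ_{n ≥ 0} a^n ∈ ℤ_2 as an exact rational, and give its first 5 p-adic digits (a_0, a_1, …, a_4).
Σ a^n = 1/(1 − a) = 1/633;  first 5 digits = (1, 0, 0, 1, 0)

v_2(a) = 3 ≥ 1, so the series converges in ℤ_2 to 1/(1 − a) = 1/(1 − (-632)) = 1/633. Expand this rational in ℤ_2: compute digits iteratively via d_i = x_i mod 2, x_{i+1} = (x_i − d_i)/2. The first 5 digits are (1, 0, 0, 1, 0).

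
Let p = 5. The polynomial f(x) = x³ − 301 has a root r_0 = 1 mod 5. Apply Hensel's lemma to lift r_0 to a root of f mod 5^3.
r_2 = 101 (mod 125)

Hensel: r_{i+1} = r_i − f(r_i)/f′(r_i) mod 5^{i+2}, where f′(x) = 3x². Iterate:
  r_0 = 1 (mod 5)
  r_1 = 1 (mod 25)
  r_2 = 101 (mod 125)
Final: r = 101 with f(r) ≡ 0 mod 5^3.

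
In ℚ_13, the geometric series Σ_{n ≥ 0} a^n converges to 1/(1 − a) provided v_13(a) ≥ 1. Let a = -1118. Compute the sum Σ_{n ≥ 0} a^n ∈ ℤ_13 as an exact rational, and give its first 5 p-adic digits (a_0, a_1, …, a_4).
Σ a^n = 1/(1 − a) = 1/1119;  first 5 digits = (1, 5, 5, 4, 10)

v_13(a) = 1 ≥ 1, so the series converges in ℤ_13 to 1/(1 − a) = 1/(1 − (-1118)) = 1/1119. Expand this rational in ℤ_13: compute digits iteratively via d_i = x_i mod 13, x_{i+1} = (x_i − d_i)/13. The first 5 digits are (1, 5, 5, 4, 10).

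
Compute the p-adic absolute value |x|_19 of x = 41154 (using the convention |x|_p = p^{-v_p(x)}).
|41154|_19 = 1/6859

Step 1 — compute v_19(x) by factoring powers of 19 out of the numerator and denominator: v_19(41154) = 3. Step 2 — apply |x|_p = p^{-v_p(x)} = 19^{-3} = 1/6859.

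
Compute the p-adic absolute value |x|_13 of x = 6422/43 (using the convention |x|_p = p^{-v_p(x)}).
|6422/43|_13 = 1/169

Step 1 — compute v_13(x) by factoring powers of 13 out of the numerator and denominator: v_13(6422/43) = 2. Step 2 — apply |x|_p = p^{-v_p(x)} = 13^{-2} = 1/169.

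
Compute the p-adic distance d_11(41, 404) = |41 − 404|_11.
d_11(41, 404) = 1/121

Step 1 — x − y = 41 − 404 = -363. Step 2 — v_11(-363) = 2 (factor: -363 = −(11^2 · 3); the sign does not affect v_p). Step 3 — |x − y|_11 = 11^{-2} = 1/121.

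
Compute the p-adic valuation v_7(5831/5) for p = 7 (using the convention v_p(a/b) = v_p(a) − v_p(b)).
v_7(5831/5) = 3

Factor powers of 7 from the numerator and denominator of the reduced fraction: 5831 = 7^3 · 17 and 5 = 7^0 · 5. Apply v_p(a/b) = v_p(a) − v_p(b): v_7(5831/5) = 3 − 0 = 3.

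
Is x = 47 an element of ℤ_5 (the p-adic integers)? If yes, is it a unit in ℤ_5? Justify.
x ∈ ℤ_5^× (unit); v_5(x) = 0

ℤ_5 = {x ∈ ℚ_5 : v_5(x) ≥ 0} and ℤ_5^× = {x ∈ ℤ_5 : v_5(x) = 0}. Here v_5(47) = v_5(num) − v_5(den) = 0; compare against these criteria.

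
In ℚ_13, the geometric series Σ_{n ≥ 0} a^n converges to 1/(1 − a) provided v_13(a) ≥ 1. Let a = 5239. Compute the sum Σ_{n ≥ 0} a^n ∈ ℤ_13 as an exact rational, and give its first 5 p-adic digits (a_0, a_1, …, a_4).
Σ a^n = 1/(1 − a) = -1/5238;  first 5 digits = (1, 0, 5, 2, 12)

v_13(a) = 2 ≥ 1, so the series converges in ℤ_13 to 1/(1 − a) = 1/(1 − 5239) = -1/5238. Expand this rational in ℤ_13: compute digits iteratively via d_i = x_i mod 13, x_{i+1} = (x_i − d_i)/13. The first 5 digits are (1, 0, 5, 2, 12).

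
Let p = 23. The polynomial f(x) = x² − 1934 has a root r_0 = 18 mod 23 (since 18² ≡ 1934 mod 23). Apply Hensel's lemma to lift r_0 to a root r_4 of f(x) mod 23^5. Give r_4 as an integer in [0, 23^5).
r_4 = 3280715 (mod 6436343)

Hensel's recurrence: r_{i+1} = r_i − f(r_i)·(f′(r_i))^{-1} mod 23^{i+2}, with f′(x) = 2x. Iterate:
  r_0 = 18 (mod 23)
  r_1 = 386 (mod 529)
  r_2 = 7792 (mod 12167)
  r_3 = 202464 (mod 279841)
  r_4 = 3280715 (mod 6436343)
Final: r_4 = 3280715, and one checks f(r_4) ≡ 0 mod 23^5.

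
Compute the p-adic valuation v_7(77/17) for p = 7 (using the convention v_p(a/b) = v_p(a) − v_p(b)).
v_7(77/17) = 1

Factor powers of 7 from the numerator and denominator of the reduced fraction: 77 = 7^1 · 11 and 17 = 7^0 · 17. Apply v_p(a/b) = v_p(a) − v_p(b): v_7(77/17) = 1 − 0 = 1.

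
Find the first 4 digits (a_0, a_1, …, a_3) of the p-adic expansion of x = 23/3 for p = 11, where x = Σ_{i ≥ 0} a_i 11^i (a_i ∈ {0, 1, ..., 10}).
(a_0, …, a_3) = (4, 4, 7, 3)

v_11(23/3) = 0 (numerator and denominator both coprime to 11), so x ∈ ℤ_11^×. Compute digits iteratively via a_i = x_i mod 11, x_{i+1} = (x_i − a_i)/11, with x_0 = x:
  x_0 = 23/3;  a_0 = 4;  x_1 = (x_0 − 4)/11 = 1/3
  x_1 = 1/3;  a_1 = 4;  x_2 = (x_1 − 4)/11 = -1/3
  x_2 = -1/3;  a_2 = 7;  x_3 = (x_2 − 7)/11 = -2/3
  x_3 = -2/3;  a_3 = 3;  x_4 = (x_3 − 3)/11 = -1/3
Digits: (4, 4, 7, 3).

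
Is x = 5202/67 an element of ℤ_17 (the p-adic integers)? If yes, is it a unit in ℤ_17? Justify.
x ∈ ℤ_17 but not a unit; v_17(x) = 2 > 0

ℤ_17 = {x ∈ ℚ_17 : v_17(x) ≥ 0} and ℤ_17^× = {x ∈ ℤ_17 : v_17(x) = 0}. Here v_17(5202/67) = v_17(num) − v_17(den) = 2; compare against these criteria.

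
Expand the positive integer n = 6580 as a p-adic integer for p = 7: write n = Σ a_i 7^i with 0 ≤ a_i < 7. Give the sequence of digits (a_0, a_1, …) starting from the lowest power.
(a_0, a_1, …) = (0, 2, 1, 5, 2)

Repeated division by 7 gives the digits low-to-high: 6580 = 2·7^1 + 1·7^2 + 5·7^3 + 2·7^4. Digit sequence: (0, 2, 1, 5, 2).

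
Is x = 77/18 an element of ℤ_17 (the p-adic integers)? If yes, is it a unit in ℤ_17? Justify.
x ∈ ℤ_17^× (unit); v_17(x) = 0

ℤ_17 = {x ∈ ℚ_17 : v_17(x) ≥ 0} and ℤ_17^× = {x ∈ ℤ_17 : v_17(x) = 0}. Here v_17(77/18) = v_17(num) − v_17(den) = 0; compare against these criteria.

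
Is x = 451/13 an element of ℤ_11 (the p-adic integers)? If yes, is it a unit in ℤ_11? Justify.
x ∈ ℤ_11 but not a unit; v_11(x) = 1 > 0

ℤ_11 = {x ∈ ℚ_11 : v_11(x) ≥ 0} and ℤ_11^× = {x ∈ ℤ_11 : v_11(x) = 0}. Here v_11(451/13) = v_11(num) − v_11(den) = 1; compare against these criteria.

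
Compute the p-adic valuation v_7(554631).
v_7(554631) = 5

v_7(n) is the largest exponent k such that 7^k divides n. Factor out: 554631 = 7^5 · 33. (Sign doesn't affect v_p.) So v_7(554631) = 5.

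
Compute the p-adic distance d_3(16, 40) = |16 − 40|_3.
d_3(16, 40) = 1/3

Step 1 — x − y = 16 − 40 = -24. Step 2 — v_3(-24) = 1 (factor: -24 = −(3^1 · 8); the sign does not affect v_p). Step 3 — |x − y|_3 = 3^{-1} = 1/3.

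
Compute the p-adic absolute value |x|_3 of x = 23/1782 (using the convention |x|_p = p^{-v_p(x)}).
|23/1782|_3 = 81

Step 1 — compute v_3(x) by factoring powers of 3 out of the numerator and denominator: v_3(23/1782) = -4. Step 2 — apply |x|_p = p^{-v_p(x)} = 3^{4} = 81.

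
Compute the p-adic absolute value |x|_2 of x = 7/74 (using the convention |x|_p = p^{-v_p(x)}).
|7/74|_2 = 2

Step 1 — compute v_2(x) by factoring powers of 2 out of the numerator and denominator: v_2(7/74) = -1. Step 2 — apply |x|_p = p^{-v_p(x)} = 2^{1} = 2.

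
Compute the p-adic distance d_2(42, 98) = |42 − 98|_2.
d_2(42, 98) = 1/8

Step 1 — x − y = 42 − 98 = -56. Step 2 — v_2(-56) = 3 (factor: -56 = −(2^3 · 7); the sign does not affect v_p). Step 3 — |x − y|_2 = 2^{-3} = 1/8.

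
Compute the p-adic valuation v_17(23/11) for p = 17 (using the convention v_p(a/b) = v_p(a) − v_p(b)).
v_17(23/11) = 0

Factor powers of 17 from the numerator and denominator of the reduced fraction: 23 = 17^0 · 23 and 11 = 17^0 · 11. Apply v_p(a/b) = v_p(a) − v_p(b): v_17(23/11) = 0 − 0 = 0.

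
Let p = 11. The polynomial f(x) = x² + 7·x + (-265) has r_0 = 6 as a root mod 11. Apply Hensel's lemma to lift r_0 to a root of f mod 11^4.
r_3 = 3493 (mod 14641)

Hensel: r_{i+1} = r_i − f(r_i)·(f′(r_i))^{-1} mod 11^{i+2}, f′(x) = 2x + 7. Iterate:
  r_0 = 6 (mod 11)
  r_1 = 105 (mod 121)
  r_2 = 831 (mod 1331)
  r_3 = 3493 (mod 14641)
Final: r = 3493 satisfies f(r) ≡ 0 mod 11^4.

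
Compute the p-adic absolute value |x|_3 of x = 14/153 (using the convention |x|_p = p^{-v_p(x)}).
|14/153|_3 = 9

Step 1 — compute v_3(x) by factoring powers of 3 out of the numerator and denominator: v_3(14/153) = -2. Step 2 — apply |x|_p = p^{-v_p(x)} = 3^{2} = 9.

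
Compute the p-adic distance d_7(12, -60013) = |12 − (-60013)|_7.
d_7(12, -60013) = 1/2401

Step 1 — x − y = 12 − (-60013) = 60025. Step 2 — v_7(60025) = 4 (factor: 60025 = (7^4 · 25); the sign does not affect v_p). Step 3 — |x − y|_7 = 7^{-4} = 1/2401.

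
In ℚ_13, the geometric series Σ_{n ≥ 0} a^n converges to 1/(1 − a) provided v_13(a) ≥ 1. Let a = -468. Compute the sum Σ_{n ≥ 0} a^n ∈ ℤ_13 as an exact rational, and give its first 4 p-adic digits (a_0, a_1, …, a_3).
Σ a^n = 1/(1 − a) = 1/469;  first 4 digits = (1, 3, 6, 9)

v_13(a) = 1 ≥ 1, so the series converges in ℤ_13 to 1/(1 − a) = 1/(1 − (-468)) = 1/469. Expand this rational in ℤ_13: compute digits iteratively via d_i = x_i mod 13, x_{i+1} = (x_i − d_i)/13. The first 4 digits are (1, 3, 6, 9).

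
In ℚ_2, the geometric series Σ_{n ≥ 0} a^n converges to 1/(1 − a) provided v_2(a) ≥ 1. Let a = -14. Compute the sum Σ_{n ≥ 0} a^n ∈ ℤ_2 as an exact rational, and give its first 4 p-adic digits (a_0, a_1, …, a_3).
Σ a^n = 1/(1 − a) = 1/15;  first 4 digits = (1, 1, 1, 1)

v_2(a) = 1 ≥ 1, so the series converges in ℤ_2 to 1/(1 − a) = 1/(1 − (-14)) = 1/15. Expand this rational in ℤ_2: compute digits iteratively via d_i = x_i mod 2, x_{i+1} = (x_i − d_i)/2. The first 4 digits are (1, 1, 1, 1).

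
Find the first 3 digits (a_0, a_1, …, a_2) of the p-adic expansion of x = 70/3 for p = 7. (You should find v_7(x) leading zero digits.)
(a_0, …, a_2) = (0, 1, 5)

v_7(70/3) = 1, so a_0 = ... = a_0 = 0. Factor out: x = 7^1 · u with u = 10/3 a unit in ℤ_7. Expand u iteratively via a_{v+i} = u_i mod 7, u_{i+1} = (u_i − a_{v+i})/7:
  u_0 = 10/3;  a_1 = 1;  u_1 = (u_0 − 1)/7 = 1/3
  u_1 = 1/3;  a_2 = 5;  u_2 = (u_1 − 5)/7 = -2/3
Digits: (0, 1, 5).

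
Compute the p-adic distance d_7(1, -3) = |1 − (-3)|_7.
d_7(1, -3) = 1

Step 1 — x − y = 1 − (-3) = 4. Step 2 — v_7(4) = 0 (factor: 4 = (7^0 · 4); the sign does not affect v_p). Step 3 — |x − y|_7 = 7^{0} = 1.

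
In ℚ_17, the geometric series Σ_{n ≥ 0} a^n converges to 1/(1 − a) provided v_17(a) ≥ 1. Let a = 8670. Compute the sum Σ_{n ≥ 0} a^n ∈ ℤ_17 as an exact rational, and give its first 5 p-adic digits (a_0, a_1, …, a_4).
Σ a^n = 1/(1 − a) = -1/8669;  first 5 digits = (1, 0, 13, 1, 16)

v_17(a) = 2 ≥ 1, so the series converges in ℤ_17 to 1/(1 − a) = 1/(1 − 8670) = -1/8669. Expand this rational in ℤ_17: compute digits iteratively via d_i = x_i mod 17, x_{i+1} = (x_i − d_i)/17. The first 5 digits are (1, 0, 13, 1, 16).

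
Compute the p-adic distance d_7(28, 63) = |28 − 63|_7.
d_7(28, 63) = 1/7

Step 1 — x − y = 28 − 63 = -35. Step 2 — v_7(-35) = 1 (factor: -35 = −(7^1 · 5); the sign does not affect v_p). Step 3 — |x − y|_7 = 7^{-1} = 1/7.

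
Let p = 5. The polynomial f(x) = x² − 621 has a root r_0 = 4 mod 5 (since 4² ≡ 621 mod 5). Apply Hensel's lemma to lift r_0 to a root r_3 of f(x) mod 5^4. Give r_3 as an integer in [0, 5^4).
r_3 = 364 (mod 625)

Hensel's recurrence: r_{i+1} = r_i − f(r_i)·(f′(r_i))^{-1} mod 5^{i+2}, with f′(x) = 2x. Iterate:
  r_0 = 4 (mod 5)
  r_1 = 14 (mod 25)
  r_2 = 114 (mod 125)
  r_3 = 364 (mod 625)
Final: r_3 = 364, and one checks f(r_3) ≡ 0 mod 5^4.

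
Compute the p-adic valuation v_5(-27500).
v_5(-27500) = 4

v_5(n) is the largest exponent k such that 5^k divides n. Factor out: -27500 = -5^4 · 44. (Sign doesn't affect v_p.) So v_5(-27500) = 4.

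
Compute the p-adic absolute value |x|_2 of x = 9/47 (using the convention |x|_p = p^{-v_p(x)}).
|9/47|_2 = 1

Step 1 — compute v_2(x) by factoring powers of 2 out of the numerator and denominator: v_2(9/47) = 0. Step 2 — apply |x|_p = p^{-v_p(x)} = 2^{0} = 1.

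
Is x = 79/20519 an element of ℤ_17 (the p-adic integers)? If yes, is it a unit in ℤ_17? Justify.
x ∉ ℤ_17 (v_17(x) = -2 < 0)

ℤ_17 = {x ∈ ℚ_17 : v_17(x) ≥ 0} and ℤ_17^× = {x ∈ ℤ_17 : v_17(x) = 0}. Here v_17(79/20519) = v_17(num) − v_17(den) = -2; compare against these criteria.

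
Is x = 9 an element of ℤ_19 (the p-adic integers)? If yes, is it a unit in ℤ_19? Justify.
x ∈ ℤ_19^× (unit); v_19(x) = 0

ℤ_19 = {x ∈ ℚ_19 : v_19(x) ≥ 0} and ℤ_19^× = {x ∈ ℤ_19 : v_19(x) = 0}. Here v_19(9) = v_19(num) − v_19(den) = 0; compare against these criteria.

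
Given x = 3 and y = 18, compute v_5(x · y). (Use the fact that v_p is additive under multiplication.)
v_5(54) = 0

v_p(x) = 0 (factor: 3 = 5^0 · 3); v_p(y) = 0 (factor: 18 = 5^0 · 18). Additivity: v_p(xy) = v_p(x) + v_p(y) = 0 + 0 = 0. (Direct check: xy = 54 = 5^0 · (54).)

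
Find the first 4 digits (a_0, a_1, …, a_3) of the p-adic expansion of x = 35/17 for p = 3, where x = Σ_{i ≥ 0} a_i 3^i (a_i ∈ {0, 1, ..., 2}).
(a_0, …, a_3) = (1, 0, 1, 2)

v_3(35/17) = 0 (numerator and denominator both coprime to 3), so x ∈ ℤ_3^×. Compute digits iteratively via a_i = x_i mod 3, x_{i+1} = (x_i − a_i)/3, with x_0 = x:
  x_0 = 35/17;  a_0 = 1;  x_1 = (x_0 − 1)/3 = 6/17
  x_1 = 6/17;  a_1 = 0;  x_2 = (x_1 − 0)/3 = 2/17
  x_2 = 2/17;  a_2 = 1;  x_3 = (x_2 − 1)/3 = -5/17
  x_3 = -5/17;  a_3 = 2;  x_4 = (x_3 − 2)/3 = -13/17
Digits: (1, 0, 1, 2).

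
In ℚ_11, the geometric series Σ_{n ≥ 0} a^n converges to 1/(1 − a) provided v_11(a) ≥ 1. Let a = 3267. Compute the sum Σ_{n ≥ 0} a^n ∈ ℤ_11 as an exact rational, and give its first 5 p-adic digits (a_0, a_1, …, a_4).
Σ a^n = 1/(1 − a) = -1/3266;  first 5 digits = (1, 0, 5, 2, 3)

v_11(a) = 2 ≥ 1, so the series converges in ℤ_11 to 1/(1 − a) = 1/(1 − 3267) = -1/3266. Expand this rational in ℤ_11: compute digits iteratively via d_i = x_i mod 11, x_{i+1} = (x_i − d_i)/11. The first 5 digits are (1, 0, 5, 2, 3).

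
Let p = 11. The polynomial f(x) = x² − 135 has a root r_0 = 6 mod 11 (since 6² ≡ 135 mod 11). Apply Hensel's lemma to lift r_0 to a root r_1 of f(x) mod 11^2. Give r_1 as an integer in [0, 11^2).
r_1 = 105 (mod 121)

Hensel's recurrence: r_{i+1} = r_i − f(r_i)·(f′(r_i))^{-1} mod 11^{i+2}, with f′(x) = 2x. Iterate:
  r_0 = 6 (mod 11)
  r_1 = 105 (mod 121)
Final: r_1 = 105, and one checks f(r_1) ≡ 0 mod 11^2.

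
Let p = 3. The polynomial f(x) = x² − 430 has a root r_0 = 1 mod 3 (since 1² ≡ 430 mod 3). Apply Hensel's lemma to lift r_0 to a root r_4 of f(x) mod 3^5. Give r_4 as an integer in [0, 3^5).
r_4 = 76 (mod 243)

Hensel's recurrence: r_{i+1} = r_i − f(r_i)·(f′(r_i))^{-1} mod 3^{i+2}, with f′(x) = 2x. Iterate:
  r_0 = 1 (mod 3)
  r_1 = 4 (mod 9)
  r_2 = 22 (mod 27)
  r_3 = 76 (mod 81)
  r_4 = 76 (mod 243)
Final: r_4 = 76, and one checks f(r_4) ≡ 0 mod 3^5.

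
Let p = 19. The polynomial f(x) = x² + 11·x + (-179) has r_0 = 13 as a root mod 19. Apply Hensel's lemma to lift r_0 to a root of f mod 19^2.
r_1 = 146 (mod 361)

Hensel: r_{i+1} = r_i − f(r_i)·(f′(r_i))^{-1} mod 19^{i+2}, f′(x) = 2x + 11. Iterate:
  r_0 = 13 (mod 19)
  r_1 = 146 (mod 361)
Final: r = 146 satisfies f(r) ≡ 0 mod 19^2.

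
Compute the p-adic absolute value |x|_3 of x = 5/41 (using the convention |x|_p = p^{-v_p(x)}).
|5/41|_3 = 1

Step 1 — compute v_3(x) by factoring powers of 3 out of the numerator and denominator: v_3(5/41) = 0. Step 2 — apply |x|_p = p^{-v_p(x)} = 3^{0} = 1.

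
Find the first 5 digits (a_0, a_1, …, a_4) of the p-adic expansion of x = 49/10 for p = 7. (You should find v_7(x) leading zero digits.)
(a_0, …, a_4) = (0, 0, 5, 0, 2)

v_7(49/10) = 2, so a_0 = ... = a_1 = 0. Factor out: x = 7^2 · u with u = 1/10 a unit in ℤ_7. Expand u iteratively via a_{v+i} = u_i mod 7, u_{i+1} = (u_i − a_{v+i})/7:
  u_0 = 1/10;  a_2 = 5;  u_1 = (u_0 − 5)/7 = -7/10
  u_1 = -7/10;  a_3 = 0;  u_2 = (u_1 − 0)/7 = -1/10
  u_2 = -1/10;  a_4 = 2;  u_3 = (u_2 − 2)/7 = -3/10
Digits: (0, 0, 5, 0, 2).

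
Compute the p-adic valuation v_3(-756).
v_3(-756) = 3

v_3(n) is the largest exponent k such that 3^k divides n. Factor out: -756 = -3^3 · 28. (Sign doesn't affect v_p.) So v_3(-756) = 3.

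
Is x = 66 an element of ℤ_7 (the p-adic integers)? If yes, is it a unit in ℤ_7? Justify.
x ∈ ℤ_7^× (unit); v_7(x) = 0

ℤ_7 = {x ∈ ℚ_7 : v_7(x) ≥ 0} and ℤ_7^× = {x ∈ ℤ_7 : v_7(x) = 0}. Here v_7(66) = v_7(num) − v_7(den) = 0; compare against these criteria.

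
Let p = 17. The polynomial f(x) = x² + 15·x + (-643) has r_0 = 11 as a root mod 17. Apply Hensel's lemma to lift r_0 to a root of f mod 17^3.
r_2 = 3887 (mod 4913)

Hensel: r_{i+1} = r_i − f(r_i)·(f′(r_i))^{-1} mod 17^{i+2}, f′(x) = 2x + 15. Iterate:
  r_0 = 11 (mod 17)
  r_1 = 130 (mod 289)
  r_2 = 3887 (mod 4913)
Final: r = 3887 satisfies f(r) ≡ 0 mod 17^3.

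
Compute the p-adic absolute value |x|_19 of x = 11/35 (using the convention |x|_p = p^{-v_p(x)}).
|11/35|_19 = 1

Step 1 — compute v_19(x) by factoring powers of 19 out of the numerator and denominator: v_19(11/35) = 0. Step 2 — apply |x|_p = p^{-v_p(x)} = 19^{0} = 1.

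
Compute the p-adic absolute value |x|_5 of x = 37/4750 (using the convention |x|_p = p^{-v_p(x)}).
|37/4750|_5 = 125

Step 1 — compute v_5(x) by factoring powers of 5 out of the numerator and denominator: v_5(37/4750) = -3. Step 2 — apply |x|_p = p^{-v_p(x)} = 5^{3} = 125.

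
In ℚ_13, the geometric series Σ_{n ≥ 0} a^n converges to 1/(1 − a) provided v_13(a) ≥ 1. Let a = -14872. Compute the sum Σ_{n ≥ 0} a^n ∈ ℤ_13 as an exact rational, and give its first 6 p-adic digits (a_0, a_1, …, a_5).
Σ a^n = 1/(1 − a) = 1/14873;  first 6 digits = (1, 0, 3, 6, 8, 10)

v_13(a) = 2 ≥ 1, so the series converges in ℤ_13 to 1/(1 − a) = 1/(1 − (-14872)) = 1/14873. Expand this rational in ℤ_13: compute digits iteratively via d_i = x_i mod 13, x_{i+1} = (x_i − d_i)/13. The first 6 digits are (1, 0, 3, 6, 8, 10).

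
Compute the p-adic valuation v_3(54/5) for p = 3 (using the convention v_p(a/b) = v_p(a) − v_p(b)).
v_3(54/5) = 3

Factor powers of 3 from the numerator and denominator of the reduced fraction: 54 = 3^3 · 2 and 5 = 3^0 · 5. Apply v_p(a/b) = v_p(a) − v_p(b): v_3(54/5) = 3 − 0 = 3.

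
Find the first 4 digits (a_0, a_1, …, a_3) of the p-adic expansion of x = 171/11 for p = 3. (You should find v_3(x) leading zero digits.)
(a_0, …, a_3) = (0, 0, 2, 1)

v_3(171/11) = 2, so a_0 = ... = a_1 = 0. Factor out: x = 3^2 · u with u = 19/11 a unit in ℤ_3. Expand u iteratively via a_{v+i} = u_i mod 3, u_{i+1} = (u_i − a_{v+i})/3:
  u_0 = 19/11;  a_2 = 2;  u_1 = (u_0 − 2)/3 = -1/11
  u_1 = -1/11;  a_3 = 1;  u_2 = (u_1 − 1)/3 = -4/11
Digits: (0, 0, 2, 1).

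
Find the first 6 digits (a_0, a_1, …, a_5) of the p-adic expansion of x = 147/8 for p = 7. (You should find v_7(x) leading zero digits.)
(a_0, …, a_5) = (0, 0, 3, 4, 2, 4)

v_7(147/8) = 2, so a_0 = ... = a_1 = 0. Factor out: x = 7^2 · u with u = 3/8 a unit in ℤ_7. Expand u iteratively via a_{v+i} = u_i mod 7, u_{i+1} = (u_i − a_{v+i})/7:
  u_0 = 3/8;  a_2 = 3;  u_1 = (u_0 − 3)/7 = -3/8
  u_1 = -3/8;  a_3 = 4;  u_2 = (u_1 − 4)/7 = -5/8
  u_2 = -5/8;  a_4 = 2;  u_3 = (u_2 − 2)/7 = -3/8
  u_3 = -3/8;  a_5 = 4;  u_4 = (u_3 − 4)/7 = -5/8
Digits: (0, 0, 3, 4, 2, 4).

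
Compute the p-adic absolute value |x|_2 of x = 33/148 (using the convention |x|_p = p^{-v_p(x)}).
|33/148|_2 = 4

Step 1 — compute v_2(x) by factoring powers of 2 out of the numerator and denominator: v_2(33/148) = -2. Step 2 — apply |x|_p = p^{-v_p(x)} = 2^{2} = 4.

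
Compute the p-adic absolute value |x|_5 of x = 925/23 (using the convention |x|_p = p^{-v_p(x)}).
|925/23|_5 = 1/25

Step 1 — compute v_5(x) by factoring powers of 5 out of the numerator and denominator: v_5(925/23) = 2. Step 2 — apply |x|_p = p^{-v_p(x)} = 5^{-2} = 1/25.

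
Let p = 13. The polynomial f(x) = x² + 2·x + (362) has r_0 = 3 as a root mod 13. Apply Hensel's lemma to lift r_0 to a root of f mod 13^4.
r_3 = 4540 (mod 28561)

Hensel: r_{i+1} = r_i − f(r_i)·(f′(r_i))^{-1} mod 13^{i+2}, f′(x) = 2x + 2. Iterate:
  r_0 = 3 (mod 13)
  r_1 = 146 (mod 169)
  r_2 = 146 (mod 2197)
  r_3 = 4540 (mod 28561)
Final: r = 4540 satisfies f(r) ≡ 0 mod 13^4.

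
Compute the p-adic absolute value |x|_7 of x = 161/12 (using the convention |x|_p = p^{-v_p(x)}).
|161/12|_7 = 1/7

Step 1 — compute v_7(x) by factoring powers of 7 out of the numerator and denominator: v_7(161/12) = 1. Step 2 — apply |x|_p = p^{-v_p(x)} = 7^{-1} = 1/7.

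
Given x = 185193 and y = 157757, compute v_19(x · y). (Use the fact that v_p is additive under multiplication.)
v_19(29215492101) = 6

v_p(x) = 3 (factor: 185193 = 19^3 · 27); v_p(y) = 3 (factor: 157757 = 19^3 · 23). Additivity: v_p(xy) = v_p(x) + v_p(y) = 3 + 3 = 6. (Direct check: xy = 29215492101 = 19^6 · (621).)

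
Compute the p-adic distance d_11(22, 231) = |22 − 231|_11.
d_11(22, 231) = 1/11

Step 1 — x − y = 22 − 231 = -209. Step 2 — v_11(-209) = 1 (factor: -209 = −(11^1 · 19); the sign does not affect v_p). Step 3 — |x − y|_11 = 11^{-1} = 1/11.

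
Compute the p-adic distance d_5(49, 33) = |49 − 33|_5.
d_5(49, 33) = 1

Step 1 — x − y = 49 − 33 = 16. Step 2 — v_5(16) = 0 (factor: 16 = (5^0 · 16); the sign does not affect v_p). Step 3 — |x − y|_5 = 5^{0} = 1.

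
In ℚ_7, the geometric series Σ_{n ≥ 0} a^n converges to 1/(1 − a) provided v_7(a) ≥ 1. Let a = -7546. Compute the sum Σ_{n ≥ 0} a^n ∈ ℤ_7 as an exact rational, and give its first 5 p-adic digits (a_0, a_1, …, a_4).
Σ a^n = 1/(1 − a) = 1/7547;  first 5 digits = (1, 0, 0, 6, 3)

v_7(a) = 3 ≥ 1, so the series converges in ℤ_7 to 1/(1 − a) = 1/(1 − (-7546)) = 1/7547. Expand this rational in ℤ_7: compute digits iteratively via d_i = x_i mod 7, x_{i+1} = (x_i − d_i)/7. The first 5 digits are (1, 0, 0, 6, 3).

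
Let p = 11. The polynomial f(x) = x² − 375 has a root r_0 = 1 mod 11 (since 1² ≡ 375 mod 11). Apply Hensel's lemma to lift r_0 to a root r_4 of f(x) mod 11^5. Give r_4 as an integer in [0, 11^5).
r_4 = 89849 (mod 161051)

Hensel's recurrence: r_{i+1} = r_i − f(r_i)·(f′(r_i))^{-1} mod 11^{i+2}, with f′(x) = 2x. Iterate:
  r_0 = 1 (mod 11)
  r_1 = 67 (mod 121)
  r_2 = 672 (mod 1331)
  r_3 = 2003 (mod 14641)
  r_4 = 89849 (mod 161051)
Final: r_4 = 89849, and one checks f(r_4) ≡ 0 mod 11^5.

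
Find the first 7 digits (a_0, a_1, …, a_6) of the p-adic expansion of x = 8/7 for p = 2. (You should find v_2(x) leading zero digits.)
(a_0, …, a_6) = (0, 0, 0, 1, 1, 1, 0)

v_2(8/7) = 3, so a_0 = ... = a_2 = 0. Factor out: x = 2^3 · u with u = 1/7 a unit in ℤ_2. Expand u iteratively via a_{v+i} = u_i mod 2, u_{i+1} = (u_i − a_{v+i})/2:
  u_0 = 1/7;  a_3 = 1;  u_1 = (u_0 − 1)/2 = -3/7
  u_1 = -3/7;  a_4 = 1;  u_2 = (u_1 − 1)/2 = -5/7
  u_2 = -5/7;  a_5 = 1;  u_3 = (u_2 − 1)/2 = -6/7
  u_3 = -6/7;  a_6 = 0;  u_4 = (u_3 − 0)/2 = -3/7
Digits: (0, 0, 0, 1, 1, 1, 0).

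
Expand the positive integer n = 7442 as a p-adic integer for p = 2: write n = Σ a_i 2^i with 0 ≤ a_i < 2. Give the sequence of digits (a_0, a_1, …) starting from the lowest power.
(a_0, a_1, …) = (0, 1, 0, 0, 1, 0, 0, 0, 1, 0, 1, 1, 1)

Repeated division by 2 gives the digits low-to-high: 7442 = 1·2^1 + 1·2^4 + 1·2^8 + 1·2^10 + 1·2^11 + 1·2^12. Digit sequence: (0, 1, 0, 0, 1, 0, 0, 0, 1, 0, 1, 1, 1).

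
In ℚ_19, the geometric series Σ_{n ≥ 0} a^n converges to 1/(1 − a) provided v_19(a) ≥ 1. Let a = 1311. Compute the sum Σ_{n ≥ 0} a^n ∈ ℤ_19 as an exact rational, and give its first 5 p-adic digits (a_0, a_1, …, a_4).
Σ a^n = 1/(1 − a) = -1/1310;  first 5 digits = (1, 12, 14, 2, 1)

v_19(a) = 1 ≥ 1, so the series converges in ℤ_19 to 1/(1 − a) = 1/(1 − 1311) = -1/1310. Expand this rational in ℤ_19: compute digits iteratively via d_i = x_i mod 19, x_{i+1} = (x_i − d_i)/19. The first 5 digits are (1, 12, 14, 2, 1).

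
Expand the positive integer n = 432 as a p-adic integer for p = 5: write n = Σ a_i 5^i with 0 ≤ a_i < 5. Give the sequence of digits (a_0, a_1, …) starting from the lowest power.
(a_0, a_1, …) = (2, 1, 2, 3)

Repeated division by 5 gives the digits low-to-high: 432 = 2 + 1·5^1 + 2·5^2 + 3·5^3. Digit sequence: (2, 1, 2, 3).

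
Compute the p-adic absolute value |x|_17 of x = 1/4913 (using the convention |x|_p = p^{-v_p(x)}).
|1/4913|_17 = 4913

Step 1 — compute v_17(x) by factoring powers of 17 out of the numerator and denominator: v_17(1/4913) = -3. Step 2 — apply |x|_p = p^{-v_p(x)} = 17^{3} = 4913.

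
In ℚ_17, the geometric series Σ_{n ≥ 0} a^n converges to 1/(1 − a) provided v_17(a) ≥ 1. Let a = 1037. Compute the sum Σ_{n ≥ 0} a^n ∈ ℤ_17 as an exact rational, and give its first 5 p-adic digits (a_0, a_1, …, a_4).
Σ a^n = 1/(1 − a) = -1/1036;  first 5 digits = (1, 10, 1, 12, 6)

v_17(a) = 1 ≥ 1, so the series converges in ℤ_17 to 1/(1 − a) = 1/(1 − 1037) = -1/1036. Expand this rational in ℤ_17: compute digits iteratively via d_i = x_i mod 17, x_{i+1} = (x_i − d_i)/17. The first 5 digits are (1, 10, 1, 12, 6).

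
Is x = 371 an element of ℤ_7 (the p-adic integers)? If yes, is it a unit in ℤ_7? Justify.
x ∈ ℤ_7 but not a unit; v_7(x) = 1 > 0

ℤ_7 = {x ∈ ℚ_7 : v_7(x) ≥ 0} and ℤ_7^× = {x ∈ ℤ_7 : v_7(x) = 0}. Here v_7(371) = v_7(num) − v_7(den) = 1; compare against these criteria.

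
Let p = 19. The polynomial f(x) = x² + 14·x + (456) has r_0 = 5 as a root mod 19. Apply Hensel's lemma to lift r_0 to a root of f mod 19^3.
r_2 = 2494 (mod 6859)

Hensel: r_{i+1} = r_i − f(r_i)·(f′(r_i))^{-1} mod 19^{i+2}, f′(x) = 2x + 14. Iterate:
  r_0 = 5 (mod 19)
  r_1 = 328 (mod 361)
  r_2 = 2494 (mod 6859)
Final: r = 2494 satisfies f(r) ≡ 0 mod 19^3.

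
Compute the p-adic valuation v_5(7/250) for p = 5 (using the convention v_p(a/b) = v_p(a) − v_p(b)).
v_5(7/250) = -3

Factor powers of 5 from the numerator and denominator of the reduced fraction: 7 = 5^0 · 7 and 250 = 5^3 · 2. Apply v_p(a/b) = v_p(a) − v_p(b): v_5(7/250) = 0 − 3 = -3.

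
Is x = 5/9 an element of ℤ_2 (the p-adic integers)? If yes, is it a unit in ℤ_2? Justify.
x ∈ ℤ_2^× (unit); v_2(x) = 0

ℤ_2 = {x ∈ ℚ_2 : v_2(x) ≥ 0} and ℤ_2^× = {x ∈ ℤ_2 : v_2(x) = 0}. Here v_2(5/9) = v_2(num) − v_2(den) = 0; compare against these criteria.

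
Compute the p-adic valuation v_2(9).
v_2(9) = 0

v_2(n) is the largest exponent k such that 2^k divides n. Factor out: 9 = 2^0 · 9. (Sign doesn't affect v_p.) So v_2(9) = 0.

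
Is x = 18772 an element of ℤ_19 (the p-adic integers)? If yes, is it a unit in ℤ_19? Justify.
x ∈ ℤ_19 but not a unit; v_19(x) = 2 > 0

ℤ_19 = {x ∈ ℚ_19 : v_19(x) ≥ 0} and ℤ_19^× = {x ∈ ℤ_19 : v_19(x) = 0}. Here v_19(18772) = v_19(num) − v_19(den) = 2; compare against these criteria.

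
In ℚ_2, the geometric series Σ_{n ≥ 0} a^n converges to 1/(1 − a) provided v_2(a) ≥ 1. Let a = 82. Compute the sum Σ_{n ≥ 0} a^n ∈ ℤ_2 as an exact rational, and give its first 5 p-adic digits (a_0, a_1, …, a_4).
Σ a^n = 1/(1 − a) = -1/81;  first 5 digits = (1, 1, 1, 1, 0)

v_2(a) = 1 ≥ 1, so the series converges in ℤ_2 to 1/(1 − a) = 1/(1 − 82) = -1/81. Expand this rational in ℤ_2: compute digits iteratively via d_i = x_i mod 2, x_{i+1} = (x_i − d_i)/2. The first 5 digits are (1, 1, 1, 1, 0).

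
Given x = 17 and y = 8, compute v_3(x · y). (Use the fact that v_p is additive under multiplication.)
v_3(136) = 0

v_p(x) = 0 (factor: 17 = 3^0 · 17); v_p(y) = 0 (factor: 8 = 3^0 · 8). Additivity: v_p(xy) = v_p(x) + v_p(y) = 0 + 0 = 0. (Direct check: xy = 136 = 3^0 · (136).)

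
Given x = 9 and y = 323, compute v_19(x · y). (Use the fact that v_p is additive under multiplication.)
v_19(2907) = 1

v_p(x) = 0 (factor: 9 = 19^0 · 9); v_p(y) = 1 (factor: 323 = 19^1 · 17). Additivity: v_p(xy) = v_p(x) + v_p(y) = 0 + 1 = 1. (Direct check: xy = 2907 = 19^1 · (153).)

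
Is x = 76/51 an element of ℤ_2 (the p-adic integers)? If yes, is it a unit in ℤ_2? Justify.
x ∈ ℤ_2 but not a unit; v_2(x) = 2 > 0

ℤ_2 = {x ∈ ℚ_2 : v_2(x) ≥ 0} and ℤ_2^× = {x ∈ ℤ_2 : v_2(x) = 0}. Here v_2(76/51) = v_2(num) − v_2(den) = 2; compare against these criteria.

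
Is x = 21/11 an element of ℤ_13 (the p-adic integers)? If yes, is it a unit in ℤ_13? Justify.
x ∈ ℤ_13^× (unit); v_13(x) = 0

ℤ_13 = {x ∈ ℚ_13 : v_13(x) ≥ 0} and ℤ_13^× = {x ∈ ℤ_13 : v_13(x) = 0}. Here v_13(21/11) = v_13(num) − v_13(den) = 0; compare against these criteria.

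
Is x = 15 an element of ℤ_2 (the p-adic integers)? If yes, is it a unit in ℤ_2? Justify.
x ∈ ℤ_2^× (unit); v_2(x) = 0

ℤ_2 = {x ∈ ℚ_2 : v_2(x) ≥ 0} and ℤ_2^× = {x ∈ ℤ_2 : v_2(x) = 0}. Here v_2(15) = v_2(num) − v_2(den) = 0; compare against these criteria.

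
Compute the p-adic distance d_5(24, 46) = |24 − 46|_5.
d_5(24, 46) = 1

Step 1 — x − y = 24 − 46 = -22. Step 2 — v_5(-22) = 0 (factor: -22 = −(5^0 · 22); the sign does not affect v_p). Step 3 — |x − y|_5 = 5^{0} = 1.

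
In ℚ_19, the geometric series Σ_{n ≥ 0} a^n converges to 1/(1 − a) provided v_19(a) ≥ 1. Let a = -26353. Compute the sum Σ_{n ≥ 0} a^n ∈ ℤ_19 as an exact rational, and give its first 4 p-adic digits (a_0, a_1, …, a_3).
Σ a^n = 1/(1 − a) = 1/26354;  first 4 digits = (1, 0, 3, 15)

v_19(a) = 2 ≥ 1, so the series converges in ℤ_19 to 1/(1 − a) = 1/(1 − (-26353)) = 1/26354. Expand this rational in ℤ_19: compute digits iteratively via d_i = x_i mod 19, x_{i+1} = (x_i − d_i)/19. The first 4 digits are (1, 0, 3, 15).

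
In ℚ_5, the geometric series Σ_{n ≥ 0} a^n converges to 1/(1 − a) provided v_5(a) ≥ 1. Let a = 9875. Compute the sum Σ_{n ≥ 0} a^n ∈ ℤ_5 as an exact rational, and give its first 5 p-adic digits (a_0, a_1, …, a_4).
Σ a^n = 1/(1 − a) = -1/9874;  first 5 digits = (1, 0, 0, 4, 0)

v_5(a) = 3 ≥ 1, so the series converges in ℤ_5 to 1/(1 − a) = 1/(1 − 9875) = -1/9874. Expand this rational in ℤ_5: compute digits iteratively via d_i = x_i mod 5, x_{i+1} = (x_i − d_i)/5. The first 5 digits are (1, 0, 0, 4, 0).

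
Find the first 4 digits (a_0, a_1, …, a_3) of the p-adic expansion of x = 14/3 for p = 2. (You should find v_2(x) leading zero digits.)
(a_0, …, a_3) = (0, 1, 0, 1)

v_2(14/3) = 1, so a_0 = ... = a_0 = 0. Factor out: x = 2^1 · u with u = 7/3 a unit in ℤ_2. Expand u iteratively via a_{v+i} = u_i mod 2, u_{i+1} = (u_i − a_{v+i})/2:
  u_0 = 7/3;  a_1 = 1;  u_1 = (u_0 − 1)/2 = 2/3
  u_1 = 2/3;  a_2 = 0;  u_2 = (u_1 − 0)/2 = 1/3
  u_2 = 1/3;  a_3 = 1;  u_3 = (u_2 − 1)/2 = -1/3
Digits: (0, 1, 0, 1).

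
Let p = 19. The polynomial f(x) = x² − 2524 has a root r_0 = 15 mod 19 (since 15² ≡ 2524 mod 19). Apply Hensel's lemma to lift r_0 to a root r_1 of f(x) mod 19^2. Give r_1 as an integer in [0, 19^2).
r_1 = 224 (mod 361)

Hensel's recurrence: r_{i+1} = r_i − f(r_i)·(f′(r_i))^{-1} mod 19^{i+2}, with f′(x) = 2x. Iterate:
  r_0 = 15 (mod 19)
  r_1 = 224 (mod 361)
Final: r_1 = 224, and one checks f(r_1) ≡ 0 mod 19^2.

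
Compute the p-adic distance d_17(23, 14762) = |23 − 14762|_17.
d_17(23, 14762) = 1/4913

Step 1 — x − y = 23 − 14762 = -14739. Step 2 — v_17(-14739) = 3 (factor: -14739 = −(17^3 · 3); the sign does not affect v_p). Step 3 — |x − y|_17 = 17^{-3} = 1/4913.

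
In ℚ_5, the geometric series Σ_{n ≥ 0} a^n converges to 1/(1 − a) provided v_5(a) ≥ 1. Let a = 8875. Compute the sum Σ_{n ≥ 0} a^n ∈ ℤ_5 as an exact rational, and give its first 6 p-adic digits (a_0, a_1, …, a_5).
Σ a^n = 1/(1 − a) = -1/8874;  first 6 digits = (1, 0, 0, 1, 4, 2)

v_5(a) = 3 ≥ 1, so the series converges in ℤ_5 to 1/(1 − a) = 1/(1 − 8875) = -1/8874. Expand this rational in ℤ_5: compute digits iteratively via d_i = x_i mod 5, x_{i+1} = (x_i − d_i)/5. The first 6 digits are (1, 0, 0, 1, 4, 2).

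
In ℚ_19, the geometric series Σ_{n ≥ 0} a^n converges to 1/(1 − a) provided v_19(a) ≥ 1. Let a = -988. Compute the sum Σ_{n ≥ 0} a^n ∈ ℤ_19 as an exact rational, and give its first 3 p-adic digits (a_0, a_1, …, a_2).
Σ a^n = 1/(1 − a) = 1/989;  first 3 digits = (1, 5, 3)

v_19(a) = 1 ≥ 1, so the series converges in ℤ_19 to 1/(1 − a) = 1/(1 − (-988)) = 1/989. Expand this rational in ℤ_19: compute digits iteratively via d_i = x_i mod 19, x_{i+1} = (x_i − d_i)/19. The first 3 digits are (1, 5, 3).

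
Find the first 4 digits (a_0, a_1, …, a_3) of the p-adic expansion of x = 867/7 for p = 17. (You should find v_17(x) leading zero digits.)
(a_0, …, a_3) = (0, 0, 15, 4)

v_17(867/7) = 2, so a_0 = ... = a_1 = 0. Factor out: x = 17^2 · u with u = 3/7 a unit in ℤ_17. Expand u iteratively via a_{v+i} = u_i mod 17, u_{i+1} = (u_i − a_{v+i})/17:
  u_0 = 3/7;  a_2 = 15;  u_1 = (u_0 − 15)/17 = -6/7
  u_1 = -6/7;  a_3 = 4;  u_2 = (u_1 − 4)/17 = -2/7
Digits: (0, 0, 15, 4).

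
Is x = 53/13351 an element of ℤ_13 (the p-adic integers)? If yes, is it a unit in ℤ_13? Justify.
x ∉ ℤ_13 (v_13(x) = -2 < 0)

ℤ_13 = {x ∈ ℚ_13 : v_13(x) ≥ 0} and ℤ_13^× = {x ∈ ℤ_13 : v_13(x) = 0}. Here v_13(53/13351) = v_13(num) − v_13(den) = -2; compare against these criteria.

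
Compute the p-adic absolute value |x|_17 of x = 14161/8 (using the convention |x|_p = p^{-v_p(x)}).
|14161/8|_17 = 1/289

Step 1 — compute v_17(x) by factoring powers of 17 out of the numerator and denominator: v_17(14161/8) = 2. Step 2 — apply |x|_p = p^{-v_p(x)} = 17^{-2} = 1/289.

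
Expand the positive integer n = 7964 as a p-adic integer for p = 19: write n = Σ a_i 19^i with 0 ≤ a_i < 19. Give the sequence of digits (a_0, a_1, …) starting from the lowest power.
(a_0, a_1, …) = (3, 1, 3, 1)

Repeated division by 19 gives the digits low-to-high: 7964 = 3 + 1·19^1 + 3·19^2 + 1·19^3. Digit sequence: (3, 1, 3, 1).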